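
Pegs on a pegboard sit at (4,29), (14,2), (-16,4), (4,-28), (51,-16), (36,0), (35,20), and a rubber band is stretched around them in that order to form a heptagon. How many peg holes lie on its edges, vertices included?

The number of boundary lattice points is Σ gcd(|Δx|,|Δy|) = gcd(10,27) + gcd(30,2) + gcd(20,32) + gcd(47,12) + gcd(15,16) + gcd(1,20) + gcd(31,9) = 1+2+4+1+1+1+1 = 11.

11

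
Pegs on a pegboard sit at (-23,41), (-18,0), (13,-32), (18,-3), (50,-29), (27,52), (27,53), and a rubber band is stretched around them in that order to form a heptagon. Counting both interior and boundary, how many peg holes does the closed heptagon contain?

By the shoelace formula, twice the signed area is |((-23)·0 − (-18)·41) + ((-18)·(-32) − 13·0) + (13·(-3) − 18·(-32)) + (18·(-29) − 50·(-3)) + (50·52 − 27·(-29)) + (27·53 − 27·52) + (27·41 − (-23)·53)| = 7215, so the area is 3607.5.
Summing gcd(|Δx|,|Δy|) over the edges gives the boundary count: gcd(5,41) + gcd(31,32) + gcd(5,29) + gcd(32,26) + gcd(23,81) + gcd(0,1) + gcd(50,12) = 1+1+1+2+1+1+2 = 9.
Pick's theorem gives I = A − B/2 + 1 = 3607.5 − 9/2 + 1 = 3604, so the closed region contains I + B = 3604 + 9 = 3613 lattice points.

3613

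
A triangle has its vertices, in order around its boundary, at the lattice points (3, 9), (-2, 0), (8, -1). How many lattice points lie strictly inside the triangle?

By the shoelace formula, twice the signed area is |[3·0 − (-2)·9] + [(-2)·(-1) − 8·0] + [8·9 − 3·(-1)]| = 95, so the area is 95/2.
Summing gcd(|Δx|,|Δy|) over the edges gives the boundary count: gcd(5,9) + gcd(10,1) + gcd(5,10) = 1+1+5 = 7.
Pick's theorem gives I = A − B/2 + 1 = 95/2 − 7/2 + 1 = 45.

45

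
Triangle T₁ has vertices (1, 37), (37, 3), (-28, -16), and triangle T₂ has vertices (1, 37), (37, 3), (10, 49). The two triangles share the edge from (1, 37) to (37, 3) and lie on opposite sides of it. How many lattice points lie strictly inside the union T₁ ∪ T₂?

The union is the simple quadrilateral with vertices (1, 37), (-28, -16), (37, 3), (10, 49) in order.
The shoelace formula gives twice the area as |[1·(-16) − (-28)·37] + [(-28)·3 − 37·(-16)] + [37·49 − 10·3] + [10·37 − 1·49]| = 3632, so the area is 1816.
Summing gcd(|Δx|,|Δy|) over the edges gives the boundary count: gcd(29,53) + gcd(65,19) + gcd(27,46) + gcd(9,12) = 1+1+1+3 = 6.
By Pick's theorem I = A − B/2 + 1 = 1816 − 6/2 + 1 = 1814.

1814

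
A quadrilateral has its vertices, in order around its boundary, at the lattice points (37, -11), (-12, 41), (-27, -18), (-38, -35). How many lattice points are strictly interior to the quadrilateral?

2339

The shoelace formula gives twice the area as |(37·41 − (-12)·(-11)) + ((-12)·(-18) − (-27)·41) + ((-27)·(-35) − (-38)·(-18)) + ((-38)·(-11) − 37·(-35))| = 4682, so the area is 2341.
Summing gcd(|Δx|,|Δy|) over the edges gives the boundary count: gcd(49,52) + gcd(15,59) + gcd(11,17) + gcd(75,24) = 1+1+1+3 = 6.
Pick's theorem gives I = A − B/2 + 1 = 2341 − 6/2 + 1 = 2339.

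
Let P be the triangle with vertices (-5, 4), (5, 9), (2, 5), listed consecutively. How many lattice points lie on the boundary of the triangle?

The number of boundary lattice points is Σ gcd(|Δx|,|Δy|) = gcd(10,5) + gcd(3,4) + gcd(7,1) = 5+1+1 = 7.

7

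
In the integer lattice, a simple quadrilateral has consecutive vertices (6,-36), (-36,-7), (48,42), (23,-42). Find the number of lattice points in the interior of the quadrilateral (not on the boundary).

By the shoelace formula, twice the signed area is |[6·(-7) − (-36)·(-36)] + [(-36)·42 − 48·(-7)] + [48·(-42) − 23·42] + [23·(-36) − 6·(-42)]| = 6072, so the area is 3036.
Summing gcd(|Δx|,|Δy|) over the edges gives the boundary count: gcd(42,29) + gcd(84,49) + gcd(25,84) + gcd(17,6) = 1+7+1+1 = 10.
Pick's theorem gives I = A − B/2 + 1 = 3036 − 10/2 + 1 = 3032.

3032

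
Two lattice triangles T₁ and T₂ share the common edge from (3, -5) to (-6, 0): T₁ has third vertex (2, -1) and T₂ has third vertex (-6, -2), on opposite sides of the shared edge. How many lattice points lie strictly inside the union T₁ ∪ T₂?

22

The union is the simple quadrilateral with vertices (3, -5), (2, -1), (-6, 0), (-6, -2) in order.
The shoelace formula gives twice the area as |(3·(-1) − 2·(-5)) + (2·0 − (-6)·(-1)) + ((-6)·(-2) − (-6)·0) + ((-6)·(-5) − 3·(-2))| = 49, so the area is 24.5.
Summing gcd(|Δx|,|Δy|) over the edges gives the boundary count: gcd(1,4) + gcd(8,1) + gcd(0,2) + gcd(9,3) = 1+1+2+3 = 7.
By Pick's theorem I = A − B/2 + 1 = 24.5 − 7/2 + 1 = 22.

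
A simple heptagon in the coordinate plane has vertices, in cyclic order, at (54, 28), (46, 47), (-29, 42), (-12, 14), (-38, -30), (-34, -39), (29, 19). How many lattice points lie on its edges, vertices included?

12

The number of boundary lattice points is Σ gcd(|Δx|,|Δy|) = gcd(8,19) + gcd(75,5) + gcd(17,28) + gcd(26,44) + gcd(4,9) + gcd(63,58) + gcd(25,9) = 1+5+1+2+1+1+1 = 12.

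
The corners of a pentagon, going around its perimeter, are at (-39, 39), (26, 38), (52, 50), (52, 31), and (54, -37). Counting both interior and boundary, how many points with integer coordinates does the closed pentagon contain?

3561

By the shoelace formula, twice the signed area is |((-39)·38 − 26·39) + (26·50 − 52·38) + (52·31 − 52·50) + (52·(-37) − 54·31) + (54·39 − (-39)·(-37))| = 7095, so the area is 7095/2.
The number of boundary lattice points is Σ gcd(|Δx|,|Δy|) = gcd(65,1) + gcd(26,12) + gcd(0,19) + gcd(2,68) + gcd(93,76) = 1+2+19+2+1 = 25.
Pick's theorem gives I = A − B/2 + 1 = 7095/2 − 25/2 + 1 = 3536, so the closed region contains I + B = 3536 + 25 = 3561 lattice points.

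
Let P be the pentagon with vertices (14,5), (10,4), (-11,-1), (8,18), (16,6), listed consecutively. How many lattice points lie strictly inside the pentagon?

The shoelace formula gives twice the area as |[14·4 − 10·5] + [10·(-1) − (-11)·4] + [(-11)·18 − 8·(-1)] + [8·6 − 16·18] + [16·5 − 14·6]| = 394, so the area is 197.
The number of boundary lattice points is Σ gcd(|Δx|,|Δy|) = gcd(4,1) + gcd(21,5) + gcd(19,19) + gcd(8,12) + gcd(2,1) = 1+1+19+4+1 = 26.
Pick's theorem gives I = A − B/2 + 1 = 197 − 26/2 + 1 = 185.

185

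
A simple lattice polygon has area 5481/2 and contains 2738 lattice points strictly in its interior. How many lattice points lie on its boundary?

Pick's theorem gives A = I + B/2 − 1, so B = 2(A − I + 1) = 2(5481/2 − 2738 + 1) = 7.

7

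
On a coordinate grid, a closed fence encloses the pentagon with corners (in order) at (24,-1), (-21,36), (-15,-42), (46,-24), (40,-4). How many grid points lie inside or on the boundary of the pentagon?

2701

Using the shoelace formula, 2A = |[24·36 − (-21)·(-1)] + [(-21)·(-42) − (-15)·36] + [(-15)·(-24) − 46·(-42)] + [46·(-4) − 40·(-24)] + [40·(-1) − 24·(-4)]| = 5389, so the area is 2694.5.
Along each edge there are gcd(|Δx|,|Δy|)+1 lattice points, so counting each shared vertex once the boundary has gcd(45,37) + gcd(6,78) + gcd(61,18) + gcd(6,20) + gcd(16,3) = 1+6+1+2+1 = 11.
Pick's theorem gives I = A − B/2 + 1 = 2694.5 − 11/2 + 1 = 2690, so the closed region contains I + B = 2690 + 11 = 2701 lattice points.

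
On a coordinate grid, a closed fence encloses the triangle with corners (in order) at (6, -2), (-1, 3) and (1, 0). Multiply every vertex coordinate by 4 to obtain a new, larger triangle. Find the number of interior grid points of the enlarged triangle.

The shoelace formula gives twice the area as |(6·3 − (-1)·(-2)) + ((-1)·0 − 1·3) + (1·(-2) − 6·0)| = 11, so the area is 11/2.
Along each edge there are gcd(|Δx|,|Δy|)+1 lattice points, so counting each shared vertex once the boundary has gcd(7,5) + gcd(2,3) + gcd(5,2) = 1+1+1 = 3.
Scaling by 4 multiplies the area by 4² = 16 (so the new area is 88) and multiplies the boundary lattice-point count by 4, giving 12.
By Pick's theorem, the interior count of the dilated polygon is 88 − 12/2 + 1 = 83.

83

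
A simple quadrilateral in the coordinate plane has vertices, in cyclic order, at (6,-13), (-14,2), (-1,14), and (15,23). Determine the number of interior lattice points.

Using the shoelace formula, 2A = |[6·2 − (-14)·(-13)] + [(-14)·14 − (-1)·2] + [(-1)·23 − 15·14] + [15·(-13) − 6·23]| = 930, so the area is 465.
The number of boundary lattice points is Σ gcd(|Δx|,|Δy|) = gcd(20,15) + gcd(13,12) + gcd(16,9) + gcd(9,36) = 5+1+1+9 = 16.
By Pick's theorem A = I + B/2 − 1, so I = 465 − 16/2 + 1 = 458.

458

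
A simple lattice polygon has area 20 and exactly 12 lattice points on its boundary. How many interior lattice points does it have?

From Pick's theorem, I = A − B/2 + 1 = 20 − 12/2 + 1 = 15.

15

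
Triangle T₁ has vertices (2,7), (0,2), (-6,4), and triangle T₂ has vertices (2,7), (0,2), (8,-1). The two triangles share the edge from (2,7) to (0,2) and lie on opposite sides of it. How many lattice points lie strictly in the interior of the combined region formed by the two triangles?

38

The union is the simple quadrilateral with vertices (2,7), (-6,4), (0,2), (8,-1) in order.
By the shoelace formula, twice the signed area is |[2·4 − (-6)·7] + [(-6)·2 − 0·4] + [0·(-1) − 8·2] + [8·7 − 2·(-1)]| = 80, so the area is 40.
Along each edge there are gcd(|Δx|,|Δy|)+1 lattice points, so counting each shared vertex once the boundary has gcd(8,3) + gcd(6,2) + gcd(8,3) + gcd(6,8) = 1+2+1+2 = 6.
By Pick's theorem I = A − B/2 + 1 = 40 − 6/2 + 1 = 38.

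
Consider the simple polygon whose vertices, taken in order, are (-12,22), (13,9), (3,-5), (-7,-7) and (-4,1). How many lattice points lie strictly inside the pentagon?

By the shoelace formula, twice the signed area is |[(-12)·9 − 13·22] + [13·(-5) − 3·9] + [3·(-7) − (-7)·(-5)] + [(-7)·1 − (-4)·(-7)] + [(-4)·22 − (-12)·1]| = 653, so the area is 326.5.
Summing gcd(|Δx|,|Δy|) over the edges gives the boundary count: gcd(25,13) + gcd(10,14) + gcd(10,2) + gcd(3,8) + gcd(8,21) = 1+2+2+1+1 = 7.
Pick's theorem gives I = A − B/2 + 1 = 326.5 − 7/2 + 1 = 324.

324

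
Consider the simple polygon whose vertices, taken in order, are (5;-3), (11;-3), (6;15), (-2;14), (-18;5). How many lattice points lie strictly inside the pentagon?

By the shoelace formula, twice the signed area is |(5·(-3) − 11·(-3)) + (11·15 − 6·(-3)) + (6·14 − (-2)·15) + ((-2)·5 − (-18)·14) + ((-18)·(-3) − 5·5)| = 586, so the area is 293.
The number of boundary lattice points is Σ gcd(|Δx|,|Δy|) = gcd(6,0) + gcd(5,18) + gcd(8,1) + gcd(16,9) + gcd(23,8) = 6+1+1+1+1 = 10.
By Pick's theorem A = I + B/2 − 1, so I = 293 − 10/2 + 1 = 289.

289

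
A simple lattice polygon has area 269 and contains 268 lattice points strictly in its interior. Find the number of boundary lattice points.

Pick's theorem gives A = I + B/2 − 1, so B = 2(A − I + 1) = 2(269 − 268 + 1) = 4.

4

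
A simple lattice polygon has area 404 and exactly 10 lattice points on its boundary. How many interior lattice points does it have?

From Pick's theorem, I = A − B/2 + 1 = 404 − 10/2 + 1 = 400.

400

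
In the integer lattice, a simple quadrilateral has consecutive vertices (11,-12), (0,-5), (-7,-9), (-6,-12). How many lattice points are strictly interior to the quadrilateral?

63

By the shoelace formula, twice the signed area is |[11·(-5) − 0·(-12)] + [0·(-9) − (-7)·(-5)] + [(-7)·(-12) − (-6)·(-9)] + [(-6)·(-12) − 11·(-12)]| = 144, so the area is 72.
Along each edge there are gcd(|Δx|,|Δy|)+1 lattice points, so counting each shared vertex once the boundary has gcd(11,7) + gcd(7,4) + gcd(1,3) + gcd(17,0) = 1+1+1+17 = 20.
Pick's theorem gives I = A − B/2 + 1 = 72 − 20/2 + 1 = 63.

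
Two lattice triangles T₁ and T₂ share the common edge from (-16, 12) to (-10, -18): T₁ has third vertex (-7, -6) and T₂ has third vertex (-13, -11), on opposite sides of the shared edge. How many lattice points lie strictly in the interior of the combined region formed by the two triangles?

The union is the simple quadrilateral with vertices (-16, 12), (-7, -6), (-10, -18), (-13, -11) in order.
The shoelace formula gives twice the area as |[(-16)·(-6) − (-7)·12] + [(-7)·(-18) − (-10)·(-6)] + [(-10)·(-11) − (-13)·(-18)] + [(-13)·12 − (-16)·(-11)]| = 210, so the area is 105.
Summing gcd(|Δx|,|Δy|) over the edges gives the boundary count: gcd(9,18) + gcd(3,12) + gcd(3,7) + gcd(3,23) = 9+3+1+1 = 14.
By Pick's theorem I = A − B/2 + 1 = 105 − 14/2 + 1 = 99.

99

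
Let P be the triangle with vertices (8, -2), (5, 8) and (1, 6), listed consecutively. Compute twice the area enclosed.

The shoelace formula gives twice the area as |(8·8 − 5·(-2)) + (5·6 − 1·8) + (1·(-2) − 8·6)| = 46, so the area is 23.

46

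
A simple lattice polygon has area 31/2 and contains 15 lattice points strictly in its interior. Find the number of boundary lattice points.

3

Pick's theorem gives A = I + B/2 − 1, so B = 2(A − I + 1) = 2(31/2 − 15 + 1) = 3.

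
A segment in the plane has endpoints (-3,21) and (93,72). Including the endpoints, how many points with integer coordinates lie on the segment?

The number of lattice points on a segment between lattice points is gcd(|Δx|,|Δy|) + 1 = gcd(96,51) + 1 = 3 + 1 = 4.

4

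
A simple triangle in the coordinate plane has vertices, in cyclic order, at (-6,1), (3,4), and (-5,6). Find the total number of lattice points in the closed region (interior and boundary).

Using the shoelace formula, 2A = |((-6)·4 − 3·1) + (3·6 − (-5)·4) + ((-5)·1 − (-6)·6)| = 42, so the area is 21.
The number of boundary lattice points is Σ gcd(|Δx|,|Δy|) = gcd(9,3) + gcd(8,2) + gcd(1,5) = 3+2+1 = 6.
Pick's theorem gives I = A − B/2 + 1 = 21 − 6/2 + 1 = 19, so the closed region contains I + B = 19 + 6 = 25 lattice points.

25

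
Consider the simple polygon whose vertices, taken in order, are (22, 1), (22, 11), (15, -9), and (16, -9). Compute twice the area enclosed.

Using the shoelace formula, 2A = |(22·11 − 22·1) + (22·(-9) − 15·11) + (15·(-9) − 16·(-9)) + (16·1 − 22·(-9))| = 80, so the area is 40.

80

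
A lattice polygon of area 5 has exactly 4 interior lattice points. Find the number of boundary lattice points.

4

Pick's theorem gives A = I + B/2 − 1, so B = 2(A − I + 1) = 2(5 − 4 + 1) = 4.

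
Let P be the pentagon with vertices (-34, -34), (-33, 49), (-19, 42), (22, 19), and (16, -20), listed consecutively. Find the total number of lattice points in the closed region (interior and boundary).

3256

Using the shoelace formula, 2A = |[(-34)·49 − (-33)·(-34)] + [(-33)·42 − (-19)·49] + [(-19)·19 − 22·42] + [22·(-20) − 16·19] + [16·(-34) − (-34)·(-20)]| = 6496, so the area is 3248.
Summing gcd(|Δx|,|Δy|) over the edges gives the boundary count: gcd(1,83) + gcd(14,7) + gcd(41,23) + gcd(6,39) + gcd(50,14) = 1+7+1+3+2 = 14.
Pick's theorem gives I = A − B/2 + 1 = 3248 − 14/2 + 1 = 3242, so the closed region contains I + B = 3242 + 14 = 3256 lattice points.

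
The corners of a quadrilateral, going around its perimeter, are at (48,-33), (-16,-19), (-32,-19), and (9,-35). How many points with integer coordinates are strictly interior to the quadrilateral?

Using the shoelace formula, 2A = |(48·(-19) − (-16)·(-33)) + ((-16)·(-19) − (-32)·(-19)) + ((-32)·(-35) − 9·(-19)) + (9·(-33) − 48·(-35))| = 930, so the area is 465.
Summing gcd(|Δx|,|Δy|) over the edges gives the boundary count: gcd(64,14) + gcd(16,0) + gcd(41,16) + gcd(39,2) = 2+16+1+1 = 20.
Pick's theorem gives I = A − B/2 + 1 = 465 − 20/2 + 1 = 456.

456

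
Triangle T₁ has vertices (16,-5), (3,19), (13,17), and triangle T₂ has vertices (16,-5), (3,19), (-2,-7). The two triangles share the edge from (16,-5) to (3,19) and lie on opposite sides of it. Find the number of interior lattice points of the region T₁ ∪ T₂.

334

The union is the simple quadrilateral with vertices (16,-5), (13,17), (3,19), (-2,-7) in order.
Using the shoelace formula, 2A = |[16·17 − 13·(-5)] + [13·19 − 3·17] + [3·(-7) − (-2)·19] + [(-2)·(-5) − 16·(-7)]| = 672, so the area is 336.
The number of boundary lattice points is Σ gcd(|Δx|,|Δy|) = gcd(3,22) + gcd(10,2) + gcd(5,26) + gcd(18,2) = 1+2+1+2 = 6.
By Pick's theorem I = A − B/2 + 1 = 336 − 6/2 + 1 = 334.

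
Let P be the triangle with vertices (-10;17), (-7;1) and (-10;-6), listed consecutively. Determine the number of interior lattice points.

Using the shoelace formula, 2A = |((-10)·1 − (-7)·17) + ((-7)·(-6) − (-10)·1) + ((-10)·17 − (-10)·(-6))| = 69, so the area is 69/2.
The number of boundary lattice points is Σ gcd(|Δx|,|Δy|) = gcd(3,16) + gcd(3,7) + gcd(0,23) = 1+1+23 = 25.
By Pick's theorem A = I + B/2 − 1, so I = 69/2 − 25/2 + 1 = 23.

23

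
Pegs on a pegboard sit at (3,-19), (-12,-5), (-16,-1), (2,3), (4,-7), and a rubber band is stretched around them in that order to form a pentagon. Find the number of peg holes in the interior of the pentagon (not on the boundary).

Using the shoelace formula, 2A = |(3·(-5) − (-12)·(-19)) + ((-12)·(-1) − (-16)·(-5)) + ((-16)·3 − 2·(-1)) + (2·(-7) − 4·3) + (4·(-19) − 3·(-7))| = 438, so the area is 219.
Along each edge there are gcd(|Δx|,|Δy|)+1 lattice points, so counting each shared vertex once the boundary has gcd(15,14) + gcd(4,4) + gcd(18,4) + gcd(2,10) + gcd(1,12) = 1+4+2+2+1 = 10.
Pick's theorem gives I = A − B/2 + 1 = 219 − 10/2 + 1 = 215.

215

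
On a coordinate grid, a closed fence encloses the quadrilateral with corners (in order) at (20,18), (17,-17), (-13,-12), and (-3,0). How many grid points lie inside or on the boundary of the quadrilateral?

The shoelace formula gives twice the area as |[20·(-17) − 17·18] + [17·(-12) − (-13)·(-17)] + [(-13)·0 − (-3)·(-12)] + [(-3)·18 − 20·0]| = 1161, so the area is 580.5.
Along each edge there are gcd(|Δx|,|Δy|)+1 lattice points, so counting each shared vertex once the boundary has gcd(3,35) + gcd(30,5) + gcd(10,12) + gcd(23,18) = 1+5+2+1 = 9.
Pick's theorem gives I = A − B/2 + 1 = 580.5 − 9/2 + 1 = 577, so the closed region contains I + B = 577 + 9 = 586 lattice points.

586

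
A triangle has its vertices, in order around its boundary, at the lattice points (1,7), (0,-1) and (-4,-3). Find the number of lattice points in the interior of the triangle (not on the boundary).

Using the shoelace formula, 2A = |[1·(-1) − 0·7] + [0·(-3) − (-4)·(-1)] + [(-4)·7 − 1·(-3)]| = 30, so the area is 15.
Summing gcd(|Δx|,|Δy|) over the edges gives the boundary count: gcd(1,8) + gcd(4,2) + gcd(5,10) = 1+2+5 = 8.
Pick's theorem gives I = A − B/2 + 1 = 15 − 8/2 + 1 = 12.

12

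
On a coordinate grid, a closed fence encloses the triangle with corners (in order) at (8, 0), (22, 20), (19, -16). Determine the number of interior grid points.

Using the shoelace formula, 2A = |[8·20 − 22·0] + [22·(-16) − 19·20] + [19·0 − 8·(-16)]| = 444, so the area is 222.
Summing gcd(|Δx|,|Δy|) over the edges gives the boundary count: gcd(14,20) + gcd(3,36) + gcd(11,16) = 2+3+1 = 6.
Pick's theorem gives I = A − B/2 + 1 = 222 − 6/2 + 1 = 220.

220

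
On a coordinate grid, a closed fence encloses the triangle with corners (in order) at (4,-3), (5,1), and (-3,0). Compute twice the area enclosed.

31

Using the shoelace formula, 2A = |[4·1 − 5·(-3)] + [5·0 − (-3)·1] + [(-3)·(-3) − 4·0]| = 31, so the area is 31/2.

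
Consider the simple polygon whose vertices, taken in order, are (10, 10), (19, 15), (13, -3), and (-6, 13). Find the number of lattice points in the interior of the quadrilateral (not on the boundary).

162

Using the shoelace formula, 2A = |[10·15 − 19·10] + [19·(-3) − 13·15] + [13·13 − (-6)·(-3)] + [(-6)·10 − 10·13]| = 331, so the area is 165.5.
Along each edge there are gcd(|Δx|,|Δy|)+1 lattice points, so counting each shared vertex once the boundary has gcd(9,5) + gcd(6,18) + gcd(19,16) + gcd(16,3) = 1+6+1+1 = 9.
Pick's theorem gives I = A − B/2 + 1 = 165.5 − 9/2 + 1 = 162.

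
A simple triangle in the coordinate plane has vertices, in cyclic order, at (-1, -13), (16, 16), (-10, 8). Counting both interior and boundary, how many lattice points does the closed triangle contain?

313

The shoelace formula gives twice the area as |[(-1)·16 − 16·(-13)] + [16·8 − (-10)·16] + [(-10)·(-13) − (-1)·8]| = 618, so the area is 309.
The number of boundary lattice points is Σ gcd(|Δx|,|Δy|) = gcd(17,29) + gcd(26,8) + gcd(9,21) = 1+2+3 = 6.
Pick's theorem gives I = A − B/2 + 1 = 309 − 6/2 + 1 = 307, so the closed region contains I + B = 307 + 6 = 313 lattice points.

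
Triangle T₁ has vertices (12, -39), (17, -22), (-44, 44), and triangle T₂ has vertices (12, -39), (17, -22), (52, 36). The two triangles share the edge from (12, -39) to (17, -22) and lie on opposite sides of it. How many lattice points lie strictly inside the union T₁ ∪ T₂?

833

The union is the simple quadrilateral with vertices (12, -39), (-44, 44), (17, -22), (52, 36) in order.
The shoelace formula gives twice the area as |[12·44 − (-44)·(-39)] + [(-44)·(-22) − 17·44] + [17·36 − 52·(-22)] + [52·(-39) − 12·36]| = 1672, so the area is 836.
Along each edge there are gcd(|Δx|,|Δy|)+1 lattice points, so counting each shared vertex once the boundary has gcd(56,83) + gcd(61,66) + gcd(35,58) + gcd(40,75) = 1+1+1+5 = 8.
By Pick's theorem I = A − B/2 + 1 = 836 − 8/2 + 1 = 833.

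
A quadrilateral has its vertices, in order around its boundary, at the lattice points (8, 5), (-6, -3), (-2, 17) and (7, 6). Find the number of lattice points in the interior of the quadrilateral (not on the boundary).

Using the shoelace formula, 2A = |(8·(-3) − (-6)·5) + ((-6)·17 − (-2)·(-3)) + ((-2)·6 − 7·17) + (7·5 − 8·6)| = 246, so the area is 123.
Along each edge there are gcd(|Δx|,|Δy|)+1 lattice points, so counting each shared vertex once the boundary has gcd(14,8) + gcd(4,20) + gcd(9,11) + gcd(1,1) = 2+4+1+1 = 8.
By Pick's theorem A = I + B/2 − 1, so I = 123 − 8/2 + 1 = 120.

120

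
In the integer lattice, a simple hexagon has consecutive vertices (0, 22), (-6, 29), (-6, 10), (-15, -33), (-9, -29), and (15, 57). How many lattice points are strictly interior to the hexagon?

Using the shoelace formula, 2A = |[0·29 − (-6)·22] + [(-6)·10 − (-6)·29] + [(-6)·(-33) − (-15)·10] + [(-15)·(-29) − (-9)·(-33)] + [(-9)·57 − 15·(-29)] + [15·22 − 0·57]| = 984, so the area is 492.
The number of boundary lattice points is Σ gcd(|Δx|,|Δy|) = gcd(6,7) + gcd(0,19) + gcd(9,43) + gcd(6,4) + gcd(24,86) + gcd(15,35) = 1+19+1+2+2+5 = 30.
Pick's theorem gives I = A − B/2 + 1 = 492 − 30/2 + 1 = 478.

478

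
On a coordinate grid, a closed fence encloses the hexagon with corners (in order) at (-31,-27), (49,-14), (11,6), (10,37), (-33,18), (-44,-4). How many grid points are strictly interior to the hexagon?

2963

By the shoelace formula, twice the signed area is |((-31)·(-14) − 49·(-27)) + (49·6 − 11·(-14)) + (11·37 − 10·6) + (10·18 − (-33)·37) + ((-33)·(-4) − (-44)·18) + ((-44)·(-27) − (-31)·(-4))| = 5941, so the area is 2970.5.
The number of boundary lattice points is Σ gcd(|Δx|,|Δy|) = gcd(80,13) + gcd(38,20) + gcd(1,31) + gcd(43,19) + gcd(11,22) + gcd(13,23) = 1+2+1+1+11+1 = 17.
By Pick's theorem A = I + B/2 − 1, so I = 2970.5 − 17/2 + 1 = 2963.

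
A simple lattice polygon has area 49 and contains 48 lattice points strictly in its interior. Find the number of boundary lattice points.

4

Pick's theorem gives A = I + B/2 − 1, so B = 2(A − I + 1) = 2(49 − 48 + 1) = 4.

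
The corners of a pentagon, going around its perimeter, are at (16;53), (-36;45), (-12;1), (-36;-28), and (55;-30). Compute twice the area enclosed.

9519

By the shoelace formula, twice the signed area is |(16·45 − (-36)·53) + ((-36)·1 − (-12)·45) + ((-12)·(-28) − (-36)·1) + ((-36)·(-30) − 55·(-28)) + (55·53 − 16·(-30))| = 9519, so the area is 9519/2.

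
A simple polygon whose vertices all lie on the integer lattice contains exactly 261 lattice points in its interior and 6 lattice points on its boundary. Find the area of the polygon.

Pick's theorem states A = I + B/2 − 1, so A = 261 + 6/2 − 1 = 263.

263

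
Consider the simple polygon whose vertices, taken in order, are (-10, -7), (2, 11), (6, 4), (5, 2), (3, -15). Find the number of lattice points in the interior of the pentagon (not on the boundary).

203

Using the shoelace formula, 2A = |((-10)·11 − 2·(-7)) + (2·4 − 6·11) + (6·2 − 5·4) + (5·(-15) − 3·2) + (3·(-7) − (-10)·(-15))| = 414, so the area is 207.
Summing gcd(|Δx|,|Δy|) over the edges gives the boundary count: gcd(12,18) + gcd(4,7) + gcd(1,2) + gcd(2,17) + gcd(13,8) = 6+1+1+1+1 = 10.
Pick's theorem gives I = A − B/2 + 1 = 207 − 10/2 + 1 = 203.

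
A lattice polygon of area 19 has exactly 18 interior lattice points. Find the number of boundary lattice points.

Pick's theorem gives A = I + B/2 − 1, so B = 2(A − I + 1) = 2(19 − 18 + 1) = 4.

4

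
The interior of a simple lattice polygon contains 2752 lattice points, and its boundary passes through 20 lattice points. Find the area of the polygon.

2761

By Pick's theorem, A = I + B/2 − 1 = 2752 + 20/2 − 1 = 2761.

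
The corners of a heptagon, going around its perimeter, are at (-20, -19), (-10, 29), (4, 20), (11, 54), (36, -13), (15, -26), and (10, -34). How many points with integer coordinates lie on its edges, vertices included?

The number of boundary lattice points is Σ gcd(|Δx|,|Δy|) = gcd(10,48) + gcd(14,9) + gcd(7,34) + gcd(25,67) + gcd(21,13) + gcd(5,8) + gcd(30,15) = 2+1+1+1+1+1+15 = 22.

22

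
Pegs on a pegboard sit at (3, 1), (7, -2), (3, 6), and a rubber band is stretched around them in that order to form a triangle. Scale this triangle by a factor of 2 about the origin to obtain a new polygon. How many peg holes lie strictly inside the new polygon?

31

Using the shoelace formula, 2A = |(3·(-2) − 7·1) + (7·6 − 3·(-2)) + (3·1 − 3·6)| = 20, so the area is 10.
Along each edge there are gcd(|Δx|,|Δy|)+1 lattice points, so counting each shared vertex once the boundary has gcd(4,3) + gcd(4,8) + gcd(0,5) = 1+4+5 = 10.
Scaling by 2 multiplies the area by 2² = 4 (so the new area is 40) and multiplies the boundary lattice-point count by 2, giving 20.
By Pick's theorem, the interior count of the dilated polygon is 40 − 20/2 + 1 = 31.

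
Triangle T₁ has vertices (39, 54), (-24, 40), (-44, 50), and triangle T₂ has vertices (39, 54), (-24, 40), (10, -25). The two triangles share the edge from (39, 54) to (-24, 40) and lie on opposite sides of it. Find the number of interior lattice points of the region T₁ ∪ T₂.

2735

The union is the simple quadrilateral with vertices (39, 54), (-44, 50), (-24, 40), (10, -25) in order.
By the shoelace formula, twice the signed area is |(39·50 − (-44)·54) + ((-44)·40 − (-24)·50) + ((-24)·(-25) − 10·40) + (10·54 − 39·(-25))| = 5481, so the area is 2740.5.
Along each edge there are gcd(|Δx|,|Δy|)+1 lattice points, so counting each shared vertex once the boundary has gcd(83,4) + gcd(20,10) + gcd(34,65) + gcd(29,79) = 1+10+1+1 = 13.
By Pick's theorem I = A − B/2 + 1 = 2740.5 − 13/2 + 1 = 2735.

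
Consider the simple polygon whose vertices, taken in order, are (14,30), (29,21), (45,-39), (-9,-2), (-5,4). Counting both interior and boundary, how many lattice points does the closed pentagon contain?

1679

By the shoelace formula, twice the signed area is |(14·21 − 29·30) + (29·(-39) − 45·21) + (45·(-2) − (-9)·(-39)) + ((-9)·4 − (-5)·(-2)) + ((-5)·30 − 14·4)| = 3345, so the area is 1672.5.
Summing gcd(|Δx|,|Δy|) over the edges gives the boundary count: gcd(15,9) + gcd(16,60) + gcd(54,37) + gcd(4,6) + gcd(19,26) = 3+4+1+2+1 = 11.
Pick's theorem gives I = A − B/2 + 1 = 1672.5 − 11/2 + 1 = 1668, so the closed region contains I + B = 1668 + 11 = 1679 lattice points.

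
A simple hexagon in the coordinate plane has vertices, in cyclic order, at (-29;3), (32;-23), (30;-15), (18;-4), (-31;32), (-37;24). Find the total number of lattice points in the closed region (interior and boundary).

By the shoelace formula, twice the signed area is |[(-29)·(-23) − 32·3] + [32·(-15) − 30·(-23)] + [30·(-4) − 18·(-15)] + [18·32 − (-31)·(-4)] + [(-31)·24 − (-37)·32] + [(-37)·3 − (-29)·24]| = 2408, so the area is 1204.
The number of boundary lattice points is Σ gcd(|Δx|,|Δy|) = gcd(61,26) + gcd(2,8) + gcd(12,11) + gcd(49,36) + gcd(6,8) + gcd(8,21) = 1+2+1+1+2+1 = 8.
Pick's theorem gives I = A − B/2 + 1 = 1204 − 8/2 + 1 = 1201, so the closed region contains I + B = 1201 + 8 = 1209 lattice points.

1209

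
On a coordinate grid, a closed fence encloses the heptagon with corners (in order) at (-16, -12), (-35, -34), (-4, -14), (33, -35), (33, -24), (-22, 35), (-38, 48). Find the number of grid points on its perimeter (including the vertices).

18

Along each edge there are gcd(|Δx|,|Δy|)+1 lattice points, so counting each shared vertex once the boundary has gcd(19,22) + gcd(31,20) + gcd(37,21) + gcd(0,11) + gcd(55,59) + gcd(16,13) + gcd(22,60) = 1+1+1+11+1+1+2 = 18.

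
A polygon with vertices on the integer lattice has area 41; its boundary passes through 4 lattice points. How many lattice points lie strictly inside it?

From Pick's theorem, I = A − B/2 + 1 = 41 − 4/2 + 1 = 40.

40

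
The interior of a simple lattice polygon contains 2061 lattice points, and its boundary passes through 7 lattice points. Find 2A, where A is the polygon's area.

By Pick's theorem, A = I + B/2 − 1 = 2061 + 7/2 − 1 = 4127/2.
Hence 2A = 4127.

4127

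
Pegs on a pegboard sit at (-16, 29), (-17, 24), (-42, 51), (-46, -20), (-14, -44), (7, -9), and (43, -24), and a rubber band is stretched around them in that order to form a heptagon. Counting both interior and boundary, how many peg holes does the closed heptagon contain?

The shoelace formula gives twice the area as |((-16)·24 − (-17)·29) + ((-17)·51 − (-42)·24) + ((-42)·(-20) − (-46)·51) + ((-46)·(-44) − (-14)·(-20)) + ((-14)·(-9) − 7·(-44)) + (7·(-24) − 43·(-9)) + (43·29 − (-16)·(-24))| = 6696, so the area is 3348.
The number of boundary lattice points is Σ gcd(|Δx|,|Δy|) = gcd(1,5) + gcd(25,27) + gcd(4,71) + gcd(32,24) + gcd(21,35) + gcd(36,15) + gcd(59,53) = 1+1+1+8+7+3+1 = 22.
Pick's theorem gives I = A − B/2 + 1 = 3348 − 22/2 + 1 = 3338, so the closed region contains I + B = 3338 + 22 = 3360 lattice points.

3360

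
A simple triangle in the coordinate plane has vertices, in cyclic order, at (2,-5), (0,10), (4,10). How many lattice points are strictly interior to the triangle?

28

The shoelace formula gives twice the area as |(2·10 − 0·(-5)) + (0·10 − 4·10) + (4·(-5) − 2·10)| = 60, so the area is 30.
Along each edge there are gcd(|Δx|,|Δy|)+1 lattice points, so counting each shared vertex once the boundary has gcd(2,15) + gcd(4,0) + gcd(2,15) = 1+4+1 = 6.
Pick's theorem gives I = A − B/2 + 1 = 30 − 6/2 + 1 = 28.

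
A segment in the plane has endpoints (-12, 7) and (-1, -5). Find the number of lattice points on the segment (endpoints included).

2

The number of lattice points on a segment between lattice points is gcd(|Δx|,|Δy|) + 1 = gcd(11,12) + 1 = 1 + 1 = 2.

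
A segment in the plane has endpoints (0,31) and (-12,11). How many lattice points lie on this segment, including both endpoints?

The number of lattice points on a segment between lattice points is gcd(|Δx|,|Δy|) + 1 = gcd(12,20) + 1 = 4 + 1 = 5.

5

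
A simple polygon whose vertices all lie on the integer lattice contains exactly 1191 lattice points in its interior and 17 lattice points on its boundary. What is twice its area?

By Pick's theorem, A = I + B/2 − 1 = 1191 + 17/2 − 1 = 2397/2.
Hence 2A = 2397.

2397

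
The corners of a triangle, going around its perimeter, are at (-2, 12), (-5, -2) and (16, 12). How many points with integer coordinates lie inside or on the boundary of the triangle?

Using the shoelace formula, 2A = |((-2)·(-2) − (-5)·12) + ((-5)·12 − 16·(-2)) + (16·12 − (-2)·12)| = 252, so the area is 126.
Summing gcd(|Δx|,|Δy|) over the edges gives the boundary count: gcd(3,14) + gcd(21,14) + gcd(18,0) = 1+7+18 = 26.
Pick's theorem gives I = A − B/2 + 1 = 126 − 26/2 + 1 = 114, so the closed region contains I + B = 114 + 26 = 140 lattice points.

140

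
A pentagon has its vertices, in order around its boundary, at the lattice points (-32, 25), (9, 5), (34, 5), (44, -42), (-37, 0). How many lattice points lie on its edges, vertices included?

35

The number of boundary lattice points is Σ gcd(|Δx|,|Δy|) = gcd(41,20) + gcd(25,0) + gcd(10,47) + gcd(81,42) + gcd(5,25) = 1+25+1+3+5 = 35.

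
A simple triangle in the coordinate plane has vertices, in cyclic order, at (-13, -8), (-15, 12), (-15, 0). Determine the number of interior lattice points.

5

By the shoelace formula, twice the signed area is |[(-13)·12 − (-15)·(-8)] + [(-15)·0 − (-15)·12] + [(-15)·(-8) − (-13)·0]| = 24, so the area is 12.
The number of boundary lattice points is Σ gcd(|Δx|,|Δy|) = gcd(2,20) + gcd(0,12) + gcd(2,8) = 2+12+2 = 16.
By Pick's theorem A = I + B/2 − 1, so I = 12 − 16/2 + 1 = 5.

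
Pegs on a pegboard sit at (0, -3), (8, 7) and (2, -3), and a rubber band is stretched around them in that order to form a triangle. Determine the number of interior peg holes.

8

Using the shoelace formula, 2A = |[0·7 − 8·(-3)] + [8·(-3) − 2·7] + [2·(-3) − 0·(-3)]| = 20, so the area is 10.
Along each edge there are gcd(|Δx|,|Δy|)+1 lattice points, so counting each shared vertex once the boundary has gcd(8,10) + gcd(6,10) + gcd(2,0) = 2+2+2 = 6.
By Pick's theorem A = I + B/2 − 1, so I = 10 − 6/2 + 1 = 8.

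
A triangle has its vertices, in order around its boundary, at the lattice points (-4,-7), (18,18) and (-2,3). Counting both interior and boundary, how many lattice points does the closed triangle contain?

By the shoelace formula, twice the signed area is |((-4)·18 − 18·(-7)) + (18·3 − (-2)·18) + ((-2)·(-7) − (-4)·3)| = 170, so the area is 85.
The number of boundary lattice points is Σ gcd(|Δx|,|Δy|) = gcd(22,25) + gcd(20,15) + gcd(2,10) = 1+5+2 = 8.
Pick's theorem gives I = A − B/2 + 1 = 85 − 8/2 + 1 = 82, so the closed region contains I + B = 82 + 8 = 90 lattice points.

90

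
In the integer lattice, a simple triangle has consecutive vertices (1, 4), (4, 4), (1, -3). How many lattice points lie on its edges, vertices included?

11

Summing gcd(|Δx|,|Δy|) over the edges gives the boundary count: gcd(3,0) + gcd(3,7) + gcd(0,7) = 3+1+7 = 11.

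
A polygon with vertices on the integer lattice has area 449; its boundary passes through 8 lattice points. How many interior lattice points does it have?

Pick's theorem A = I + B/2 − 1 rearranges to I = A − B/2 + 1 = 449 − 8/2 + 1 = 446.

446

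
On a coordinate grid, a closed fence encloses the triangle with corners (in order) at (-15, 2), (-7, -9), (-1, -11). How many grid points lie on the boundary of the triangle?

The number of boundary lattice points is Σ gcd(|Δx|,|Δy|) = gcd(8,11) + gcd(6,2) + gcd(14,13) = 1+2+1 = 4.

4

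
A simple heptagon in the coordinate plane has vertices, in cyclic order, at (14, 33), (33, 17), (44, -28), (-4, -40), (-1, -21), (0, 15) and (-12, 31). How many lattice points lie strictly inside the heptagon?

2498

The shoelace formula gives twice the area as |(14·17 − 33·33) + (33·(-28) − 44·17) + (44·(-40) − (-4)·(-28)) + ((-4)·(-21) − (-1)·(-40)) + ((-1)·15 − 0·(-21)) + (0·31 − (-12)·15) + ((-12)·33 − 14·31)| = 5016, so the area is 2508.
Along each edge there are gcd(|Δx|,|Δy|)+1 lattice points, so counting each shared vertex once the boundary has gcd(19,16) + gcd(11,45) + gcd(48,12) + gcd(3,19) + gcd(1,36) + gcd(12,16) + gcd(26,2) = 1+1+12+1+1+4+2 = 22.
Pick's theorem gives I = A − B/2 + 1 = 2508 − 22/2 + 1 = 2498.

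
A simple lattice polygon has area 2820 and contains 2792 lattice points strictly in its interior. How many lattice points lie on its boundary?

Pick's theorem gives A = I + B/2 − 1, so B = 2(A − I + 1) = 2(2820 − 2792 + 1) = 58.

58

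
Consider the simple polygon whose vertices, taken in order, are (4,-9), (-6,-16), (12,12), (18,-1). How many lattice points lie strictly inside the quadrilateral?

190

Using the shoelace formula, 2A = |(4·(-16) − (-6)·(-9)) + ((-6)·12 − 12·(-16)) + (12·(-1) − 18·12) + (18·(-9) − 4·(-1))| = 384, so the area is 192.
Summing gcd(|Δx|,|Δy|) over the edges gives the boundary count: gcd(10,7) + gcd(18,28) + gcd(6,13) + gcd(14,8) = 1+2+1+2 = 6.
Pick's theorem gives I = A − B/2 + 1 = 192 − 6/2 + 1 = 190.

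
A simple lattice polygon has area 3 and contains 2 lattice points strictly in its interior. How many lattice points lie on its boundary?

Pick's theorem gives A = I + B/2 − 1, so B = 2(A − I + 1) = 2(3 − 2 + 1) = 4.

4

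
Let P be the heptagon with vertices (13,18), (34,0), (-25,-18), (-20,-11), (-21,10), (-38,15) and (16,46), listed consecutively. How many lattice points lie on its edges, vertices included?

9

Along each edge there are gcd(|Δx|,|Δy|)+1 lattice points, so counting each shared vertex once the boundary has gcd(21,18) + gcd(59,18) + gcd(5,7) + gcd(1,21) + gcd(17,5) + gcd(54,31) + gcd(3,28) = 3+1+1+1+1+1+1 = 9.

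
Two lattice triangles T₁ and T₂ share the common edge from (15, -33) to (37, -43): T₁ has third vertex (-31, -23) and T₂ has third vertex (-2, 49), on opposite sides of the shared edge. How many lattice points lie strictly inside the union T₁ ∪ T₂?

934

The union is the simple quadrilateral with vertices (15, -33), (-31, -23), (37, -43), (-2, 49) in order.
Using the shoelace formula, 2A = |(15·(-23) − (-31)·(-33)) + ((-31)·(-43) − 37·(-23)) + (37·49 − (-2)·(-43)) + ((-2)·(-33) − 15·49)| = 1874, so the area is 937.
The number of boundary lattice points is Σ gcd(|Δx|,|Δy|) = gcd(46,10) + gcd(68,20) + gcd(39,92) + gcd(17,82) = 2+4+1+1 = 8.
By Pick's theorem I = A − B/2 + 1 = 937 − 8/2 + 1 = 934.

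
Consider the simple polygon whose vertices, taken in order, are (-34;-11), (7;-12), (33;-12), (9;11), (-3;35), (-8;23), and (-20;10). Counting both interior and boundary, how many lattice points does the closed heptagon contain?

1409

The shoelace formula gives twice the area as |((-34)·(-12) − 7·(-11)) + (7·(-12) − 33·(-12)) + (33·11 − 9·(-12)) + (9·35 − (-3)·11) + ((-3)·23 − (-8)·35) + ((-8)·10 − (-20)·23) + ((-20)·(-11) − (-34)·10)| = 2767, so the area is 1383.5.
The number of boundary lattice points is Σ gcd(|Δx|,|Δy|) = gcd(41,1) + gcd(26,0) + gcd(24,23) + gcd(12,24) + gcd(5,12) + gcd(12,13) + gcd(14,21) = 1+26+1+12+1+1+7 = 49.
Pick's theorem gives I = A − B/2 + 1 = 1383.5 − 49/2 + 1 = 1360, so the closed region contains I + B = 1360 + 49 = 1409 lattice points.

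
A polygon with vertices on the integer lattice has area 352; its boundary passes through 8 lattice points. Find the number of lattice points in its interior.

Pick's theorem A = I + B/2 − 1 rearranges to I = A − B/2 + 1 = 352 − 8/2 + 1 = 349.

349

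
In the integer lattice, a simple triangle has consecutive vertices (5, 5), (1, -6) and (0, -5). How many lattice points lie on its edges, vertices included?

7

Along each edge there are gcd(|Δx|,|Δy|)+1 lattice points, so counting each shared vertex once the boundary has gcd(4,11) + gcd(1,1) + gcd(5,10) = 1+1+5 = 7.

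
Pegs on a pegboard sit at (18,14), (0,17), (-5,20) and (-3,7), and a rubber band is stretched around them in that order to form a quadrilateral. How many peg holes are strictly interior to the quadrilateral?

119

Using the shoelace formula, 2A = |(18·17 − 0·14) + (0·20 − (-5)·17) + ((-5)·7 − (-3)·20) + ((-3)·14 − 18·7)| = 248, so the area is 124.
The number of boundary lattice points is Σ gcd(|Δx|,|Δy|) = gcd(18,3) + gcd(5,3) + gcd(2,13) + gcd(21,7) = 3+1+1+7 = 12.
Pick's theorem gives I = A − B/2 + 1 = 124 − 12/2 + 1 = 119.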